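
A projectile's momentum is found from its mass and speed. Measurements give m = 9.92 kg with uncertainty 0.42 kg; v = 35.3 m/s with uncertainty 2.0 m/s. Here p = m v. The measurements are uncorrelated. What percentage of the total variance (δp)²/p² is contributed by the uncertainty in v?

64.2%

(δp/p)² = (1·δm/m)² + (1·δv/v)²
  m term: (1×0.0423)² = 0.00179
  v term: (1×0.0567)² = 0.00321
Total = 0.00500. Share from v = 0.00321/0.00500 = 0.642.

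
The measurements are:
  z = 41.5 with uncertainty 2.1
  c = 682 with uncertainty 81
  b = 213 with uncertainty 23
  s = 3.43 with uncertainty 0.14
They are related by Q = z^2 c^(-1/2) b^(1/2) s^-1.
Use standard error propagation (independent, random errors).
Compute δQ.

38.0

Each factor contributes (exponent × relative error)² to (δQ/Q)²:
  (2·δz/z)² = (2×0.0506)² = 0.0102;  (−½·δc/c)² = (-0.5×0.119)² = 0.00353;  (½·δb/b)² = (0.5×0.108)² = 0.00291;  (-1·δs/s)² = (-1×0.0408)² = 0.00167
δQ/Q = √(0.0183) = 0.135
Q = 281, so δQ = 0.135 × 281 = 38.0.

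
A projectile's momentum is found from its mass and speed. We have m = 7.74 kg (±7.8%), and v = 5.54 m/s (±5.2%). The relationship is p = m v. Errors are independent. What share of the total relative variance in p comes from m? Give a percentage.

69.2%

(δp/p)² = (1·δm/m)² + (1·δv/v)²
  m term: (1×0.0780)² = 0.00608
  v term: (1×0.0520)² = 0.00270
Total = 0.00879. Share from m = 0.00608/0.00879 = 0.692.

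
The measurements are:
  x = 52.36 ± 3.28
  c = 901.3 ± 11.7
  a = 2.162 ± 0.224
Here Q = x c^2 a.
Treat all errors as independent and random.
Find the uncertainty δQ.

Products/powers → add relative errors in quadrature, weighted by exponent:
  (1·δx/x)² = (1×0.0626)² = 0.00392;  (2·δc/c)² = (2×0.0130)² = 0.000674;  (1·δa/a)² = (1×0.104)² = 0.0107
δQ/Q = √(0.0153) = 0.124
Q = 9.196e+07, so δQ = 0.124 × 9.196e+07 = 1.14e+07.

1.14e+07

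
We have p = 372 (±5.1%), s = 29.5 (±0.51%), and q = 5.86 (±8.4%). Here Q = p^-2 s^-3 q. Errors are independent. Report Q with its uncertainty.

(1.65 ± 0.219) × 10^-9

Q is a product of powers, so relative uncertainties combine in quadrature:
  (-2·δp/p)² = (-2×0.0510)² = 0.0104;  (-3·δs/s)² = (-3×0.00510)² = 0.000234;  (1·δq/q)² = (1×0.0840)² = 0.00706
δQ/Q = √(0.0177) = 0.133
Q = 1.65e-09, so δQ = 0.133 × 1.65e-09 = 2.19e-10.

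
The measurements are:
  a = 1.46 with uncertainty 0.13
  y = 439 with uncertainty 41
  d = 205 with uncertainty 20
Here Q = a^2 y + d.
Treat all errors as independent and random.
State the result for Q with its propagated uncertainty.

Let p = a^2·y = 936. δp/p = √((2·δa/a)² + (1·δy/y)²) = √(0.0317 + 0.00872) = 0.201, so δp = 188.
Q = p + d: δQ = √(δp² + δd²) = √(35400 + 400) = 189
Q = 1140.

1140 ± 189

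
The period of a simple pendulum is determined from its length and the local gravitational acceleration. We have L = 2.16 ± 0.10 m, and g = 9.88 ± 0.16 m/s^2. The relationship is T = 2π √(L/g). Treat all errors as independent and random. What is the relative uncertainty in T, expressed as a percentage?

2.45%

Relative error in a monomial: (δT/T)² = Σ (nᵢ · δxᵢ/xᵢ)².
  (½·δL/L)² = (0.5×0.0463)² = 0.000536;  (−½·δg/g)² = (-0.5×0.0162)² = 6.56e-05
δT/T = √(0.000601) = 0.0245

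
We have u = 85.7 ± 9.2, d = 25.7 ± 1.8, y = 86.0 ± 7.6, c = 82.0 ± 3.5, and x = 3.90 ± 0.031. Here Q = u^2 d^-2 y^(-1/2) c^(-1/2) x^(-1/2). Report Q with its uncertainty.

Q is a product of powers, so relative uncertainties combine in quadrature:
  (2·δu/u)² = (2×0.107)² = 0.0461;  (-2·δd/d)² = (-2×0.0700)² = 0.0196;  (−½·δy/y)² = (-0.5×0.0884)² = 0.00195;  (−½·δc/c)² = (-0.5×0.0427)² = 0.000455;  (−½·δx/x)² = (-0.5×0.00795)² = 1.58e-05
δQ/Q = √(0.0681) = 0.261
Q = 0.0671, so δQ = 0.261 × 0.0671 = 0.0175.

0.0671 ± 0.0175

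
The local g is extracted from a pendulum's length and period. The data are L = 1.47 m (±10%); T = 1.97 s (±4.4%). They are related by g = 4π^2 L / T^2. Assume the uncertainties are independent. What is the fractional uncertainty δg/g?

0.133

g is a product of powers, so relative uncertainties combine in quadrature:
  (1·δL/L)² = (1×0.100)² = 0.0100;  (-2·δT/T)² = (-2×0.0440)² = 0.00774
δg/g = √(0.0177) = 0.133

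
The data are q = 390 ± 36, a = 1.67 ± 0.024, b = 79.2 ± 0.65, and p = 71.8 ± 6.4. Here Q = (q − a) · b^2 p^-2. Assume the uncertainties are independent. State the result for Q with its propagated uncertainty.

Let u = q − a = 388. δu = √(δq² + δa²) = √(1300 + 0.000576) = 36.0, so δu/u = 0.0927.
Q is then a monomial in u, b, p:
δQ/Q = √((δu/u)² + (2·δb/b)² + (-2·δp/p)²) = √(0.00859 + 0.000269 + 0.0318) = 0.202
Q = 473, so δQ = 0.202 × 473 = 95.3.

473 ± 95.3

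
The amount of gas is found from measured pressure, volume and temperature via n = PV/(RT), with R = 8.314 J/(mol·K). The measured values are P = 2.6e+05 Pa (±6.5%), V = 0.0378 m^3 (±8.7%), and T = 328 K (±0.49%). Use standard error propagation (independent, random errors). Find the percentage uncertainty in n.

n is a product of powers, so relative uncertainties combine in quadrature:
  (1·δP/P)² = (1×0.0650)² = 0.00423;  (1·δV/V)² = (1×0.0870)² = 0.00757;  (-1·δT/T)² = (-1×0.00490)² = 2.4e-05
δn/n = √(0.0118) = 0.109

10.9%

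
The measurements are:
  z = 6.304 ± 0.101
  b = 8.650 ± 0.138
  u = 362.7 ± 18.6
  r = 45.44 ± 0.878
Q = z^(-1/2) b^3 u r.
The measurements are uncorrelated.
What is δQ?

3.11e+05

Products/powers → add relative errors in quadrature, weighted by exponent:
  (−½·δz/z)² = (-0.5×0.0160)² = 6.42e-05;  (3·δb/b)² = (3×0.0160)² = 0.00229;  (1·δu/u)² = (1×0.0513)² = 0.00263;  (1·δr/r)² = (1×0.0193)² = 0.000373
δQ/Q = √(0.00536) = 0.0732
Q = 4.248e+06, so δQ = 0.0732 × 4.248e+06 = 3.11e+05.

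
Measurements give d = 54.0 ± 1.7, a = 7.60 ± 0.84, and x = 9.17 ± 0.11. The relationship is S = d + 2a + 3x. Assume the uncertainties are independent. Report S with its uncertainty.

96.7 ± 2.41

Sums and differences: (δS)² = Σ (cᵢ δxᵢ)².
  (δd)² = 2.89;  (2·δa)² = 2.82;  (3·δx)² = 0.109
δS = √(5.82) = 2.41
S = 96.7.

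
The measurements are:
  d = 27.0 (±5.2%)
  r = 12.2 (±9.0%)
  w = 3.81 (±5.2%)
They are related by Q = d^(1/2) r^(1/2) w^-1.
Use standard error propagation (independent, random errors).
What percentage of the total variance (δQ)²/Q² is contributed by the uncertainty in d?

12.5%

(δQ/Q)² = (½·δd/d)² + (½·δr/r)² + (-1·δw/w)²
  d term: (0.5×0.0520)² = 0.000676
  r term: (0.5×0.0900)² = 0.00202
  w term: (-1×0.0520)² = 0.00270
Total = 0.00541. Share from d = 0.000676/0.00541 = 0.125.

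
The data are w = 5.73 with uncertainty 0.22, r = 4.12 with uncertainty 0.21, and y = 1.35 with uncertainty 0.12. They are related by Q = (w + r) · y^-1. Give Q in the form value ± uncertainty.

7.30 ± 0.687

Let u = w + r = 9.85. δu = √(δw² + δr²) = √(0.0484 + 0.0441) = 0.304, so δu/u = 0.0309.
Q is then a monomial in u, y:
δQ/Q = √((δu/u)² + (-1·δy/y)²) = √(0.000953 + 0.00790) = 0.0941
Q = 7.30, so δQ = 0.0941 × 7.30 = 0.687.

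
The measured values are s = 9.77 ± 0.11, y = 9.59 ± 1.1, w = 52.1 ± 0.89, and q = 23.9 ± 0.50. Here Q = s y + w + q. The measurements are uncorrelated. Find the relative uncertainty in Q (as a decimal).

Let p = s·y = 93.7. δp/p = √((1·δs/s)² + (1·δy/y)²) = √(0.000127 + 0.0132) = 0.115, so δp = 10.8.
Q = p + w + q: δQ = √(δp² + δw² + δq²) = √(117 + 0.792 + 0.250) = 10.8
Q = 170, so δQ/Q = 10.8/170 = 0.0639.

0.0639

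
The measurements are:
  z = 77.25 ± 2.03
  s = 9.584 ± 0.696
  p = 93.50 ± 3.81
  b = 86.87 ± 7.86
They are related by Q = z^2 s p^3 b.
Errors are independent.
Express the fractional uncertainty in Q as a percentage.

17.7%

For a monomial Q ∝ z^2, s, p^3, b, fractional errors add in quadrature:
  (2·δz/z)² = (2×0.0263)² = 0.00276;  (1·δs/s)² = (1×0.0726)² = 0.00527;  (3·δp/p)² = (3×0.0407)² = 0.0149;  (1·δb/b)² = (1×0.0905)² = 0.00819
δQ/Q = √(0.0312) = 0.177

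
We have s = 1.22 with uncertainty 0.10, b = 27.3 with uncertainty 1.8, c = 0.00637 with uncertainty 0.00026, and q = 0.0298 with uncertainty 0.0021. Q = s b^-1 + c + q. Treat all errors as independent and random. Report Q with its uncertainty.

Let p = s·b^-1 = 0.0447. δp/p = √((1·δs/s)² + (-1·δb/b)²) = √(0.00672 + 0.00435) = 0.105, so δp = 0.00470.
Q = p + c + q: δQ = √(δp² + δc² + δq²) = √(2.21e-05 + 6.76e-08 + 4.41e-06) = 0.00516
Q = 0.0809.

0.0809 ± 0.00516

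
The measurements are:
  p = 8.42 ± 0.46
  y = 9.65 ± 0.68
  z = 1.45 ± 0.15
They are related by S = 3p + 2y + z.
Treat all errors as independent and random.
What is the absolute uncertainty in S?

Each term contributes (cᵢ δxᵢ)² to (δS)²:
  (3·δp)² = 1.90;  (2·δy)² = 1.85;  (δz)² = 0.0225
δS = √(3.78) = 1.94

1.94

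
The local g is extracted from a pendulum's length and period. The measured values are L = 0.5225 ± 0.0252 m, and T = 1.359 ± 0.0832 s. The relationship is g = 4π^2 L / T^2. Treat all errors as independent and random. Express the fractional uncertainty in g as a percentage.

13.2%

For a monomial g ∝ L, T^-2, fractional errors add in quadrature:
  (1·δL/L)² = (1×0.0482)² = 0.00233;  (-2·δT/T)² = (-2×0.0612)² = 0.0150
δg/g = √(0.0173) = 0.132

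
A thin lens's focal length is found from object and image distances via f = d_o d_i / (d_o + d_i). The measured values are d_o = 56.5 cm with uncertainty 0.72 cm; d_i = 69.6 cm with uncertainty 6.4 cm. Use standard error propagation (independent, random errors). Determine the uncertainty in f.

∂f/∂d_o = (d_i/(d_o+d_i))² = 0.305;  ∂f/∂d_i = (d_o/(d_o+d_i))² = 0.201
δf = √((∂f/∂d_o · δd_o)² + (∂f/∂d_i · δd_i)²) = √(0.0481 + 1.65) = 1.30 cm

1.30 cm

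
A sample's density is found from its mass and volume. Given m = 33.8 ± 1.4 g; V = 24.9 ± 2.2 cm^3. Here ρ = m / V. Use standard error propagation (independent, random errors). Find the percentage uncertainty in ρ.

9.76%

For a monomial ρ ∝ m, V^-1, fractional errors add in quadrature:
  (1·δm/m)² = (1×0.0414)² = 0.00172;  (-1·δV/V)² = (-1×0.0884)² = 0.00781
δρ/ρ = √(0.00952) = 0.0976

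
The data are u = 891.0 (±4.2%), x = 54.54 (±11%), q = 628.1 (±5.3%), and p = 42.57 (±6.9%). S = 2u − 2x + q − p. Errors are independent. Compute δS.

82.8

Each term contributes (cᵢ δxᵢ)² to (δS)²:
  (2·δu)² = 5600;  (2·δx)² = 144;  (δq)² = 1110;  (δp)² = 8.63
δS = √(6860) = 82.8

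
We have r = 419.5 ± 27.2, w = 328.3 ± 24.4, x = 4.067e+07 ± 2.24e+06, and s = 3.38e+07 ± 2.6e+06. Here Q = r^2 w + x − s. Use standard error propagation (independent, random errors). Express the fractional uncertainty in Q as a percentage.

14.4%

Let p = r^2·w = 5.777e+07. δp/p = √((2·δr/r)² + (1·δw/w)²) = √(0.0168 + 0.00552) = 0.149, so δp = 8.64e+06.
Q = p + x − s: δQ = √(δp² + δx² + δs²) = √(7.46e+13 + 5.02e+12 + 6.76e+12) = 9.29e+06
Q = 6.464e+07, so δQ/Q = 9.29e+06/6.464e+07 = 0.144.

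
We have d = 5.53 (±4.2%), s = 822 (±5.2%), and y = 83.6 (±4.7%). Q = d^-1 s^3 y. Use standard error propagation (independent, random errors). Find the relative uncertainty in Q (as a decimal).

0.168

Since Q is a product/quotient, work with relative uncertainties:
  (-1·δd/d)² = (-1×0.0420)² = 0.00176;  (3·δs/s)² = (3×0.0520)² = 0.0243;  (1·δy/y)² = (1×0.0470)² = 0.00221
δQ/Q = √(0.0283) = 0.168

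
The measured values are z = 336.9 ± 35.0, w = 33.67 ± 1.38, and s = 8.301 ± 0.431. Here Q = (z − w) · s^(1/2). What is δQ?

103

Let u = z − w = 303.2. δu = √(δz² + δw²) = √(1220 + 1.90) = 35.0, so δu/u = 0.116.
Q is then a monomial in u, s:
δQ/Q = √((δu/u)² + (½·δs/s)²) = √(0.0133 + 0.000674) = 0.118
Q = 873.6, so δQ = 0.118 × 873.6 = 103.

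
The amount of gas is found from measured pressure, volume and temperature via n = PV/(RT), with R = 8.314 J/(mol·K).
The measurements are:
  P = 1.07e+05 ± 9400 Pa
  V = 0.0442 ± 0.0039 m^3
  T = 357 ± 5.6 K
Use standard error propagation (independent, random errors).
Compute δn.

n is a product of powers, so relative uncertainties combine in quadrature:
  (1·δP/P)² = (1×0.0879)² = 0.00772;  (1·δV/V)² = (1×0.0882)² = 0.00779;  (-1·δT/T)² = (-1×0.0157)² = 0.000246
δn/n = √(0.0157) = 0.125
n = 1.59 mol, so δn = 0.125 × 1.59 = 0.200 mol.

0.200 mol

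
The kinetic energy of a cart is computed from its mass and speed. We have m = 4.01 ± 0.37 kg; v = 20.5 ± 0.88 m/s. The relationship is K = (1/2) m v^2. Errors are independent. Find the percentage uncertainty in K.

12.6%

For a monomial K ∝ m, v^2, fractional errors add in quadrature:
  (1·δm/m)² = (1×0.0923)² = 0.00851;  (2·δv/v)² = (2×0.0429)² = 0.00737
δK/K = √(0.0159) = 0.126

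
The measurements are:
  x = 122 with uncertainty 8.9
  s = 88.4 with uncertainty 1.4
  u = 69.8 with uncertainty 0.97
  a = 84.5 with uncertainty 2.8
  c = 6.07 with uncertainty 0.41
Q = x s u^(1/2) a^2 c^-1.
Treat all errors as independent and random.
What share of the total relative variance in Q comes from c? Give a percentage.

31.3%

(δQ/Q)² = (1·δx/x)² + (1·δs/s)² + (½·δu/u)² + (2·δa/a)² + (-1·δc/c)²
  x term: (1×0.0730)² = 0.00532
  s term: (1×0.0158)² = 0.000251
  u term: (0.5×0.0139)² = 4.83e-05
  a term: (2×0.0331)² = 0.00439
  c term: (-1×0.0675)² = 0.00456
Total = 0.0146. Share from c = 0.00456/0.0146 = 0.313.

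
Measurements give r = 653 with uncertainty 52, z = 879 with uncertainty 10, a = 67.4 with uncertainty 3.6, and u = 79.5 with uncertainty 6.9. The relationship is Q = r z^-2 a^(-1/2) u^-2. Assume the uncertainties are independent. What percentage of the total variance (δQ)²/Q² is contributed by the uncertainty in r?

(δQ/Q)² = (1·δr/r)² + (-2·δz/z)² + (−½·δa/a)² + (-2·δu/u)²
  r term: (1×0.0796)² = 0.00634
  z term: (-2×0.0114)² = 0.000518
  a term: (-0.5×0.0534)² = 0.000713
  u term: (-2×0.0868)² = 0.0301
Total = 0.0377. Share from r = 0.00634/0.0377 = 0.168.

16.8%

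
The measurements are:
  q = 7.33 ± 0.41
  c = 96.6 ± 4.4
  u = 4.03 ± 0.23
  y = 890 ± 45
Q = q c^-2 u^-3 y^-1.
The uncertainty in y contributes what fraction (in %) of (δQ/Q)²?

(δQ/Q)² = (1·δq/q)² + (-2·δc/c)² + (-3·δu/u)² + (-1·δy/y)²
  q term: (1×0.0559)² = 0.00313
  c term: (-2×0.0455)² = 0.00830
  u term: (-3×0.0571)² = 0.0293
  y term: (-1×0.0506)² = 0.00256
Total = 0.0433. Share from y = 0.00256/0.0433 = 0.0590.

5.90%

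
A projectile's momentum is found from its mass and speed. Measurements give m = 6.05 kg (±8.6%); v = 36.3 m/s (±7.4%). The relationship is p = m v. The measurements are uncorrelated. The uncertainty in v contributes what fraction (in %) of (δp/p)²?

42.5%

(δp/p)² = (1·δm/m)² + (1·δv/v)²
  m term: (1×0.0860)² = 0.00740
  v term: (1×0.0740)² = 0.00548
Total = 0.0129. Share from v = 0.00548/0.0129 = 0.425.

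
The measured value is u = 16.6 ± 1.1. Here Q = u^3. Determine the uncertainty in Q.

Q ∝ u^3, so δQ/Q = |3| · δu/u = 3 × 0.0663 = 0.199.
Q = 4570, so δQ = 0.199 × 4570 = 909.

909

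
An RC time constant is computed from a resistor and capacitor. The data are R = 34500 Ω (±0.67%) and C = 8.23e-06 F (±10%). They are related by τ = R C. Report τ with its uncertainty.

τ is a product of powers, so relative uncertainties combine in quadrature:
  (1·δR/R)² = (1×0.00670)² = 4.49e-05;  (1·δC/C)² = (1×0.100)² = 0.0100
δτ/τ = √(0.0100) = 0.100
τ = 0.284 s, so δτ = 0.100 × 0.284 = 0.0285 s.

0.284 ± 0.0285 s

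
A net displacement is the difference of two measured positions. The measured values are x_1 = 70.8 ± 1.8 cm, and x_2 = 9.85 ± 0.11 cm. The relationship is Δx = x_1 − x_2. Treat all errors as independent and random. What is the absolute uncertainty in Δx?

1.80 cm

Sums and differences: (δΔx)² = Σ (cᵢ δxᵢ)².
  (δx_1)² = 3.24;  (δx_2)² = 0.0121
δΔx = √(3.25) = 1.80 cm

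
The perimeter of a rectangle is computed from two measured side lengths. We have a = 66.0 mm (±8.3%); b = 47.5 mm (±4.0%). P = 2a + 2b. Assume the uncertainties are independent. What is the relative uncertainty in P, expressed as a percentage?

5.11%

For a sum/difference, combine absolute errors in quadrature:
  (2·δa)² = 120;  (2·δb)² = 14.4
δP = √(134) = 11.6 mm
P = 227 mm, so δP/P = 11.6/227 = 0.0511.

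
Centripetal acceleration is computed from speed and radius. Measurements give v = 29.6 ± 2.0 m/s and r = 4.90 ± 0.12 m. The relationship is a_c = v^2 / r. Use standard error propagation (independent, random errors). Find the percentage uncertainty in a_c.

13.7%

Since a_c is a product/quotient, work with relative uncertainties:
  (2·δv/v)² = (2×0.0676)² = 0.0183;  (-1·δr/r)² = (-1×0.0245)² = 0.000600
δa_c/a_c = √(0.0189) = 0.137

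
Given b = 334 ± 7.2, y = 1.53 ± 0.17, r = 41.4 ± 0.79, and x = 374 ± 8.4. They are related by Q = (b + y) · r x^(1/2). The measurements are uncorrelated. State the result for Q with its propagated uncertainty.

(2.69 ± 0.0828) × 10^5

Let u = b + y = 336. δu = √(δb² + δy²) = √(51.8 + 0.0289) = 7.20, so δu/u = 0.0215.
Q is then a monomial in u, r, x:
δQ/Q = √((δu/u)² + (1·δr/r)² + (½·δx/x)²) = √(0.000461 + 0.000364 + 0.000126) = 0.0308
Q = 2.69e+05, so δQ = 0.0308 × 2.69e+05 = 8280.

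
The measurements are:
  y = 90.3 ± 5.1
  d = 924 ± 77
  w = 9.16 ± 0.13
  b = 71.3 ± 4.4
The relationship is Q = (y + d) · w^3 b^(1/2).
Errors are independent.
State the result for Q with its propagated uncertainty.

(6.58 ± 0.609) × 10^6

Let u = y + d = 1010. δu = √(δy² + δd²) = √(26.0 + 5930) = 77.2, so δu/u = 0.0761.
Q is then a monomial in u, w, b:
δQ/Q = √((δu/u)² + (3·δw/w)² + (½·δb/b)²) = √(0.00579 + 0.00181 + 0.000952) = 0.0925
Q = 6.58e+06, so δQ = 0.0925 × 6.58e+06 = 6.09e+05.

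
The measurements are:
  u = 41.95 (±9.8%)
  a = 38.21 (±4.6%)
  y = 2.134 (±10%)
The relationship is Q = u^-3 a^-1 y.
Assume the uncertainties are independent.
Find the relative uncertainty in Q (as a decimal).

0.314

Q is a product of powers, so relative uncertainties combine in quadrature:
  (-3·δu/u)² = (-3×0.0980)² = 0.0864;  (-1·δa/a)² = (-1×0.0460)² = 0.00212;  (1·δy/y)² = (1×0.100)² = 0.0100
δQ/Q = √(0.0986) = 0.314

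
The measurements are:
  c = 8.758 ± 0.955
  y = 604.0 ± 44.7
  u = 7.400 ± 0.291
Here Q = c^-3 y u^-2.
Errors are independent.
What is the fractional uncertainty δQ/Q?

0.344

Each factor contributes (exponent × relative error)² to (δQ/Q)²:
  (-3·δc/c)² = (-3×0.109)² = 0.107;  (1·δy/y)² = (1×0.0740)² = 0.00548;  (-2·δu/u)² = (-2×0.0393)² = 0.00619
δQ/Q = √(0.119) = 0.344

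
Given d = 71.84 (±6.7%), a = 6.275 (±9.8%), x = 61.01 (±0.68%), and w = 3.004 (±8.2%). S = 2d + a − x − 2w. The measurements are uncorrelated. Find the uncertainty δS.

Absolute uncertainties add in quadrature for a linear combination:
  (2·δd)² = 92.7;  (δa)² = 0.378;  (δx)² = 0.172;  (2·δw)² = 0.243
δS = √(93.5) = 9.67

9.67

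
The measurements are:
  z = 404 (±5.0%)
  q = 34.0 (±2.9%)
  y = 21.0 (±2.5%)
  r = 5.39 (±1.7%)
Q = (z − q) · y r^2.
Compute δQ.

15600

Let u = z − q = 370. δu = √(δz² + δq²) = √(408 + 0.972) = 20.2, so δu/u = 0.0547.
Q is then a monomial in u, y, r:
δQ/Q = √((δu/u)² + (1·δy/y)² + (2·δr/r)²) = √(0.00299 + 0.000625 + 0.00116) = 0.0691
Q = 2.26e+05, so δQ = 0.0691 × 2.26e+05 = 15600.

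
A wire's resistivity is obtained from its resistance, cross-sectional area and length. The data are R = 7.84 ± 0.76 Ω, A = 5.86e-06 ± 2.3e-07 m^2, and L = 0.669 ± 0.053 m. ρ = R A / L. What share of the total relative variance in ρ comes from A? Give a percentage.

8.95%

(δρ/ρ)² = (1·δR/R)² + (1·δA/A)² + (-1·δL/L)²
  R term: (1×0.0969)² = 0.00940
  A term: (1×0.0392)² = 0.00154
  L term: (-1×0.0792)² = 0.00628
Total = 0.0172. Share from A = 0.00154/0.0172 = 0.0895.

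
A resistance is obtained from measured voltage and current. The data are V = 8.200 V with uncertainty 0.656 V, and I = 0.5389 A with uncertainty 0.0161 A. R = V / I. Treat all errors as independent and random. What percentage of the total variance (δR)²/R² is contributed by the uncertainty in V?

87.8%

(δR/R)² = (1·δV/V)² + (-1·δI/I)²
  V term: (1×0.0800)² = 0.00640
  I term: (-1×0.0299)² = 0.000893
Total = 0.00729. Share from V = 0.00640/0.00729 = 0.878.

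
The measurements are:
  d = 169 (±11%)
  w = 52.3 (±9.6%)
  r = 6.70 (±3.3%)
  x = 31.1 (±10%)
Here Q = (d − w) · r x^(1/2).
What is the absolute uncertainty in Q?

765

Let u = d − w = 117. δu = √(δd² + δw²) = √(346 + 25.2) = 19.3, so δu/u = 0.165.
Q is then a monomial in u, r, x:
δQ/Q = √((δu/u)² + (1·δr/r)² + (½·δx/x)²) = √(0.0272 + 0.00109 + 0.00250) = 0.176
Q = 4360, so δQ = 0.176 × 4360 = 765.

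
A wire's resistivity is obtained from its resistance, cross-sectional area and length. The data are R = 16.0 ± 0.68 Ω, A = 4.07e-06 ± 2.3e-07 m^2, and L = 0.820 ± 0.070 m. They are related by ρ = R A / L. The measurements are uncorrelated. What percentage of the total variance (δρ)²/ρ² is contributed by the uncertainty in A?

26.0%

(δρ/ρ)² = (1·δR/R)² + (1·δA/A)² + (-1·δL/L)²
  R term: (1×0.0425)² = 0.00181
  A term: (1×0.0565)² = 0.00319
  L term: (-1×0.0854)² = 0.00729
Total = 0.0123. Share from A = 0.00319/0.0123 = 0.260.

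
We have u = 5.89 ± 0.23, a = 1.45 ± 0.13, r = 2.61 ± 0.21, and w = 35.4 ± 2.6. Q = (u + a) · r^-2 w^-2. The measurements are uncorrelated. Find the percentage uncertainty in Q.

22.1%

Let h = u + a = 7.34. δh = √(δu² + δa²) = √(0.0529 + 0.0169) = 0.264, so δh/h = 0.0360.
Q is then a monomial in h, r, w:
δQ/Q = √((δh/h)² + (-2·δr/r)² + (-2·δw/w)²) = √(0.00130 + 0.0259 + 0.0216) = 0.221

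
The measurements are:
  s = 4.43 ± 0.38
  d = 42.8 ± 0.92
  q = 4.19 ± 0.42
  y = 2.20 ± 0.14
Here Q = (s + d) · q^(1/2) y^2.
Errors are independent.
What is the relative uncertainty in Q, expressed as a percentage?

Let u = s + d = 47.2. δu = √(δs² + δd²) = √(0.144 + 0.846) = 0.995, so δu/u = 0.0211.
Q is then a monomial in u, q, y:
δQ/Q = √((δu/u)² + (½·δq/q)² + (2·δy/y)²) = √(0.000444 + 0.00251 + 0.0162) = 0.138

13.8%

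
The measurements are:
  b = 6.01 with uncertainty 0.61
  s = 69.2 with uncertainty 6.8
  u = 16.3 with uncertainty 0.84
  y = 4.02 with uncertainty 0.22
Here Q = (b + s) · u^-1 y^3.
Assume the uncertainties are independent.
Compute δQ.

58.3

Let w = b + s = 75.2. δw = √(δb² + δs²) = √(0.372 + 46.2) = 6.83, so δw/w = 0.0908.
Q is then a monomial in w, u, y:
δQ/Q = √((δw/w)² + (-1·δu/u)² + (3·δy/y)²) = √(0.00824 + 0.00266 + 0.0270) = 0.195
Q = 300, so δQ = 0.195 × 300 = 58.3.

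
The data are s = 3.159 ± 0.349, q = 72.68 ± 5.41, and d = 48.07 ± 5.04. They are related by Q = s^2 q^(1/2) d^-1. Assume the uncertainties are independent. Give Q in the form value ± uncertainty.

1.770 ± 0.438

Products/powers → add relative errors in quadrature, weighted by exponent:
  (2·δs/s)² = (2×0.110)² = 0.0488;  (½·δq/q)² = (0.5×0.0744)² = 0.00139;  (-1·δd/d)² = (-1×0.105)² = 0.0110
δQ/Q = √(0.0612) = 0.247
Q = 1.770, so δQ = 0.247 × 1.770 = 0.438.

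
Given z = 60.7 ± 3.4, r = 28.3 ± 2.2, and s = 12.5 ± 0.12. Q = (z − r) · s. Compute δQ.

Let u = z − r = 32.4. δu = √(δz² + δr²) = √(11.6 + 4.84) = 4.05, so δu/u = 0.125.
Q is then a monomial in u, s:
δQ/Q = √((δu/u)² + (1·δs/s)²) = √(0.0156 + 9.22e-05) = 0.125
Q = 405, so δQ = 0.125 × 405 = 50.8.

50.8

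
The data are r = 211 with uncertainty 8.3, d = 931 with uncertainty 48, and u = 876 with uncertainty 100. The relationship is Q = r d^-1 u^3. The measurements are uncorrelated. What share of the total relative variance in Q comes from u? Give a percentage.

96.5%

(δQ/Q)² = (1·δr/r)² + (-1·δd/d)² + (3·δu/u)²
  r term: (1×0.0393)² = 0.00155
  d term: (-1×0.0516)² = 0.00266
  u term: (3×0.114)² = 0.117
Total = 0.121. Share from u = 0.117/0.121 = 0.965.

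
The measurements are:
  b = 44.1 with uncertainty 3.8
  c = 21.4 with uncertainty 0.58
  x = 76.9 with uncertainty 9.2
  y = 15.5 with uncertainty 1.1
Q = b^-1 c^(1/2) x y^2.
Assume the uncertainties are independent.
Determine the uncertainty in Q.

397

Since Q is a product/quotient, work with relative uncertainties:
  (-1·δb/b)² = (-1×0.0862)² = 0.00742;  (½·δc/c)² = (0.5×0.0271)² = 0.000184;  (1·δx/x)² = (1×0.120)² = 0.0143;  (2·δy/y)² = (2×0.0710)² = 0.0201
δQ/Q = √(0.0421) = 0.205
Q = 1940, so δQ = 0.205 × 1940 = 397.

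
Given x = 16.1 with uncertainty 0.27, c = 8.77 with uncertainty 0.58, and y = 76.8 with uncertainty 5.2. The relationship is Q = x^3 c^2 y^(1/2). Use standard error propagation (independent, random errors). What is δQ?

Products/powers → add relative errors in quadrature, weighted by exponent:
  (3·δx/x)² = (3×0.0168)² = 0.00253;  (2·δc/c)² = (2×0.0661)² = 0.0175;  (½·δy/y)² = (0.5×0.0677)² = 0.00115
δQ/Q = √(0.0212) = 0.146
Q = 2.81e+06, so δQ = 0.146 × 2.81e+06 = 4.09e+05.

4.09e+05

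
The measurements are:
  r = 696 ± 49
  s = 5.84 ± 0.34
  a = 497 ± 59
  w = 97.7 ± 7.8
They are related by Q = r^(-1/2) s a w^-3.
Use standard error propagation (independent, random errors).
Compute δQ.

Products/powers → add relative errors in quadrature, weighted by exponent:
  (−½·δr/r)² = (-0.5×0.0704)² = 0.00124;  (1·δs/s)² = (1×0.0582)² = 0.00339;  (1·δa/a)² = (1×0.119)² = 0.0141;  (-3·δw/w)² = (-3×0.0798)² = 0.0574
δQ/Q = √(0.0761) = 0.276
Q = 0.000118, so δQ = 0.276 × 0.000118 = 3.25e-05.

3.25e-05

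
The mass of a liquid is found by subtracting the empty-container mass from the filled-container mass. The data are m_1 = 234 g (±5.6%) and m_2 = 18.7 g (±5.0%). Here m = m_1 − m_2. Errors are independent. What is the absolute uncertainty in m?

m is a linear combination, so absolute uncertainties add in quadrature:
  (δm_1)² = 172;  (δm_2)² = 0.874
δm = √(173) = 13.1 g

13.1 g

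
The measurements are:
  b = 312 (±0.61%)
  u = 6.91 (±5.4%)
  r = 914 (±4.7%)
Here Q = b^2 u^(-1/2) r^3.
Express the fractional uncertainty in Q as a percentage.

Each factor contributes (exponent × relative error)² to (δQ/Q)²:
  (2·δb/b)² = (2×0.00610)² = 0.000149;  (−½·δu/u)² = (-0.5×0.0540)² = 0.000729;  (3·δr/r)² = (3×0.0470)² = 0.0199
δQ/Q = √(0.0208) = 0.144

14.4%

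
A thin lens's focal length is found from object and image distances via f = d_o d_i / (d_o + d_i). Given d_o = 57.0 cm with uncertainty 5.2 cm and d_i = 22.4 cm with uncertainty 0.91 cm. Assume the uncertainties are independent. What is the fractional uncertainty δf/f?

∂f/∂d_o = (d_i/(d_o+d_i))² = 0.0796;  ∂f/∂d_i = (d_o/(d_o+d_i))² = 0.515
δf = √((∂f/∂d_o · δd_o)² + (∂f/∂d_i · δd_i)²) = √(0.171 + 0.220) = 0.625 cm
f = 16.1 cm, so δf/f = 0.625/16.1 = 0.0389.

0.0389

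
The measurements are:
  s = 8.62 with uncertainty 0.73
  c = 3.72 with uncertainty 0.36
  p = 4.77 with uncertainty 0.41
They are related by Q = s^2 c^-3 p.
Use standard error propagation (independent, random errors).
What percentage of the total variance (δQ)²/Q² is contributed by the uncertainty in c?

(δQ/Q)² = (2·δs/s)² + (-3·δc/c)² + (1·δp/p)²
  s term: (2×0.0847)² = 0.0287
  c term: (-3×0.0968)² = 0.0843
  p term: (1×0.0860)² = 0.00739
Total = 0.120. Share from c = 0.0843/0.120 = 0.700.

70.0%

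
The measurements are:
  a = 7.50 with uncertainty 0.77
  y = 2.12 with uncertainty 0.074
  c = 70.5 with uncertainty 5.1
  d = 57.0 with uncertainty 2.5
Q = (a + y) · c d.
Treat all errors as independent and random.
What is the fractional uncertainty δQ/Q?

Let u = a + y = 9.62. δu = √(δa² + δy²) = √(0.593 + 0.00548) = 0.774, so δu/u = 0.0804.
Q is then a monomial in u, c, d:
δQ/Q = √((δu/u)² + (1·δc/c)² + (1·δd/d)²) = √(0.00647 + 0.00523 + 0.00192) = 0.117

0.117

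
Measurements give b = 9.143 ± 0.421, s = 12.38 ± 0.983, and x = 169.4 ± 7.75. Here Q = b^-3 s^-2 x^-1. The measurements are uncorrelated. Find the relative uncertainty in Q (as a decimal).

Since Q is a product/quotient, work with relative uncertainties:
  (-3·δb/b)² = (-3×0.0460)² = 0.0191;  (-2·δs/s)² = (-2×0.0794)² = 0.0252;  (-1·δx/x)² = (-1×0.0457)² = 0.00209
δQ/Q = √(0.0464) = 0.215

0.215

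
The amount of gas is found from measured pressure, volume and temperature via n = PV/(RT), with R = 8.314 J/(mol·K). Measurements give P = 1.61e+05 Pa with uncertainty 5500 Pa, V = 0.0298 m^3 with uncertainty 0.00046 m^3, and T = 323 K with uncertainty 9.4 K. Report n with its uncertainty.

1.79 ± 0.0848 mol

For a monomial n ∝ P, V, T^-1, fractional errors add in quadrature:
  (1·δP/P)² = (1×0.0342)² = 0.00117;  (1·δV/V)² = (1×0.0154)² = 0.000238;  (-1·δT/T)² = (-1×0.0291)² = 0.000847
δn/n = √(0.00225) = 0.0475
n = 1.79 mol, so δn = 0.0475 × 1.79 = 0.0848 mol.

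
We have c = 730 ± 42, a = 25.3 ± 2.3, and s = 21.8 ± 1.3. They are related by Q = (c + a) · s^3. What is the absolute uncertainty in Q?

1.47e+06

Let u = c + a = 755. δu = √(δc² + δa²) = √(1760 + 5.29) = 42.1, so δu/u = 0.0557.
Q is then a monomial in u, s:
δQ/Q = √((δu/u)² + (3·δs/s)²) = √(0.00310 + 0.0320) = 0.187
Q = 7.83e+06, so δQ = 0.187 × 7.83e+06 = 1.47e+06.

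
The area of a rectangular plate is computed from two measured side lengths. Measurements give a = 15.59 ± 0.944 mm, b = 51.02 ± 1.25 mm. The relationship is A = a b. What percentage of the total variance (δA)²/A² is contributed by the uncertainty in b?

14.1%

(δA/A)² = (1·δa/a)² + (1·δb/b)²
  a term: (1×0.0606)² = 0.00367
  b term: (1×0.0245)² = 0.000600
Total = 0.00427. Share from b = 0.000600/0.00427 = 0.141.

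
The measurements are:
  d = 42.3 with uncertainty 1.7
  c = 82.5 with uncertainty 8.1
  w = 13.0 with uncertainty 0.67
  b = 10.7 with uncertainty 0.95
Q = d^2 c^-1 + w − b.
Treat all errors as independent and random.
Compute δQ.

Let p = d^2·c^-1 = 21.7. δp/p = √((2·δd/d)² + (-1·δc/c)²) = √(0.00646 + 0.00964) = 0.127, so δp = 2.75.
Q = p + w − b: δQ = √(δp² + δw² + δb²) = √(7.57 + 0.449 + 0.902) = 2.99

2.99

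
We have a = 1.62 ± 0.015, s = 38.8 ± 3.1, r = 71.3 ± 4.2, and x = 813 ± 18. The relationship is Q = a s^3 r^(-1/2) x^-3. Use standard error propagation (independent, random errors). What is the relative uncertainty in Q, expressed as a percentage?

Relative error in a monomial: (δQ/Q)² = Σ (nᵢ · δxᵢ/xᵢ)².
  (1·δa/a)² = (1×0.00926)² = 8.57e-05;  (3·δs/s)² = (3×0.0799)² = 0.0575;  (−½·δr/r)² = (-0.5×0.0589)² = 0.000867;  (-3·δx/x)² = (-3×0.0221)² = 0.00441
δQ/Q = √(0.0628) = 0.251

25.1%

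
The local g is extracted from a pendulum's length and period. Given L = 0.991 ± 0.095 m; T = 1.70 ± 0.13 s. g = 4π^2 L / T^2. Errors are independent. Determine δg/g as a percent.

18.1%

For a monomial g ∝ L, T^-2, fractional errors add in quadrature:
  (1·δL/L)² = (1×0.0959)² = 0.00919;  (-2·δT/T)² = (-2×0.0765)² = 0.0234
δg/g = √(0.0326) = 0.181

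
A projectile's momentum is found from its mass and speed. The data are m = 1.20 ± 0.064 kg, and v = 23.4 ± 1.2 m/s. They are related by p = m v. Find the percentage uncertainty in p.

7.40%

For a monomial p ∝ m, v, fractional errors add in quadrature:
  (1·δm/m)² = (1×0.0533)² = 0.00284;  (1·δv/v)² = (1×0.0513)² = 0.00263
δp/p = √(0.00547) = 0.0740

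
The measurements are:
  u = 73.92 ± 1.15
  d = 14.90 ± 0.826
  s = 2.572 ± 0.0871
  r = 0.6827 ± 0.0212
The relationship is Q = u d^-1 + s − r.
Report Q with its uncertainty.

6.850 ± 0.299

Let p = u·d^-1 = 4.961. δp/p = √((1·δu/u)² + (-1·δd/d)²) = √(0.000242 + 0.00307) = 0.0576, so δp = 0.286.
Q = p + s − r: δQ = √(δp² + δs² + δr²) = √(0.0816 + 0.00759 + 0.000449) = 0.299
Q = 6.850.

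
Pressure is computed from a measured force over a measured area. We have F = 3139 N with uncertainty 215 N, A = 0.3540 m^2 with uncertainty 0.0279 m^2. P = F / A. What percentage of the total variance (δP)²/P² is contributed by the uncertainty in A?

(δP/P)² = (1·δF/F)² + (-1·δA/A)²
  F term: (1×0.0685)² = 0.00469
  A term: (-1×0.0788)² = 0.00621
Total = 0.0109. Share from A = 0.00621/0.0109 = 0.570.

57.0%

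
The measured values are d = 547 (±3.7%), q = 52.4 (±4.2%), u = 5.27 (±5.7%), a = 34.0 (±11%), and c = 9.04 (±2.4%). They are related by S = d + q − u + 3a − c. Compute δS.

23.2

Sums and differences: (δS)² = Σ (cᵢ δxᵢ)².
  (δd)² = 410;  (δq)² = 4.84;  (δu)² = 0.0902;  (3·δa)² = 126;  (δc)² = 0.0471
δS = √(540) = 23.2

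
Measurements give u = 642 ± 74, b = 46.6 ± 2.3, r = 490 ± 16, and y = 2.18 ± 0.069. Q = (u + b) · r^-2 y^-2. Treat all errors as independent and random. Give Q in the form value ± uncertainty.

Let w = u + b = 689. δw = √(δu² + δb²) = √(5480 + 5.29) = 74.0, so δw/w = 0.108.
Q is then a monomial in w, r, y:
δQ/Q = √((δw/w)² + (-2·δr/r)² + (-2·δy/y)²) = √(0.0116 + 0.00426 + 0.00401) = 0.141
Q = 0.000603, so δQ = 0.141 × 0.000603 = 8.5e-05.

(6.03 ± 0.850) × 10^-4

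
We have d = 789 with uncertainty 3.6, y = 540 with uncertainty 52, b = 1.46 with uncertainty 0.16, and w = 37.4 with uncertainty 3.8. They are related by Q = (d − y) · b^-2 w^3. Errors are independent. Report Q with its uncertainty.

Let u = d − y = 249. δu = √(δd² + δy²) = √(13.0 + 2700) = 52.1, so δu/u = 0.209.
Q is then a monomial in u, b, w:
δQ/Q = √((δu/u)² + (-2·δb/b)² + (3·δw/w)²) = √(0.0438 + 0.0480 + 0.0929) = 0.430
Q = 6.11e+06, so δQ = 0.430 × 6.11e+06 = 2.63e+06.

(6.11 ± 2.63) × 10^6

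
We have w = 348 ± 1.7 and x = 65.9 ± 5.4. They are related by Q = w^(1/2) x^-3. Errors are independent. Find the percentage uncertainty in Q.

Since Q is a product/quotient, work with relative uncertainties:
  (½·δw/w)² = (0.5×0.00489)² = 5.97e-06;  (-3·δx/x)² = (-3×0.0819)² = 0.0604
δQ/Q = √(0.0604) = 0.246

24.6%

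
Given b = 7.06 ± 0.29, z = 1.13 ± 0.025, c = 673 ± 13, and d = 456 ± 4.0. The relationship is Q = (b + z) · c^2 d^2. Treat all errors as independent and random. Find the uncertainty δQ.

4.27e+10

Let u = b + z = 8.19. δu = √(δb² + δz²) = √(0.0841 + 0.000625) = 0.291, so δu/u = 0.0355.
Q is then a monomial in u, c, d:
δQ/Q = √((δu/u)² + (2·δc/c)² + (2·δd/d)²) = √(0.00126 + 0.00149 + 0.000308) = 0.0553
Q = 7.71e+11, so δQ = 0.0553 × 7.71e+11 = 4.27e+10.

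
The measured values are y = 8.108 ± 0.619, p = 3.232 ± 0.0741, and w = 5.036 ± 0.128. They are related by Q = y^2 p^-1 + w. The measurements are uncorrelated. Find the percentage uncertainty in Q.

Let h = y^2·p^-1 = 20.34. δh/h = √((2·δy/y)² + (-1·δp/p)²) = √(0.0233 + 0.000526) = 0.154, so δh = 3.14.
Q = h + w: δQ = √(δh² + δw²) = √(9.86 + 0.0164) = 3.14
Q = 25.38, so δQ/Q = 3.14/25.38 = 0.124.

12.4%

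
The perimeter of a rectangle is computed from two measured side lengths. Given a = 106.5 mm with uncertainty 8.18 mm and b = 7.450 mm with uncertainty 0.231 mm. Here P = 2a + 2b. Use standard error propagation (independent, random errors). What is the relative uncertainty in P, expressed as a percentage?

P is a linear combination, so absolute uncertainties add in quadrature:
  (2·δa)² = 268;  (2·δb)² = 0.213
δP = √(268) = 16.4 mm
P = 227.9 mm, so δP/P = 16.4/227.9 = 0.0718.

7.18%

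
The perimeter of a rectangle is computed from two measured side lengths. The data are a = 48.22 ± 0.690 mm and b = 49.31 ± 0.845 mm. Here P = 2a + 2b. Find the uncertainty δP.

2.18 mm

P is a linear combination, so absolute uncertainties add in quadrature:
  (2·δa)² = 1.90;  (2·δb)² = 2.86
δP = √(4.76) = 2.18 mm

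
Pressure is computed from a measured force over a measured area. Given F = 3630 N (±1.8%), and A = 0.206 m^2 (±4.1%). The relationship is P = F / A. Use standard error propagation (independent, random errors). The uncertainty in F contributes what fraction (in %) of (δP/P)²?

(δP/P)² = (1·δF/F)² + (-1·δA/A)²
  F term: (1×0.0180)² = 0.000324
  A term: (-1×0.0410)² = 0.00168
Total = 0.00200. Share from F = 0.000324/0.00200 = 0.162.

16.2%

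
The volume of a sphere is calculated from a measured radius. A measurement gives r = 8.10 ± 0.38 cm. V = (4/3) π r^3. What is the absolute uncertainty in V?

313 cm^3

Relative error in a monomial: (δV/V)² = Σ (nᵢ · δxᵢ/xᵢ)².
  (3·δr/r)² = (3×0.0469)² = 0.0198
δV/V = √(0.0198) = 0.141
V = 2230 cm^3, so δV = 0.141 × 2230 = 313 cm^3.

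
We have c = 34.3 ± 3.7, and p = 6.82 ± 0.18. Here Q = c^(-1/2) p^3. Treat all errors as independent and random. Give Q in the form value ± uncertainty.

Since Q is a product/quotient, work with relative uncertainties:
  (−½·δc/c)² = (-0.5×0.108)² = 0.00291;  (3·δp/p)² = (3×0.0264)² = 0.00627
δQ/Q = √(0.00918) = 0.0958
Q = 54.2, so δQ = 0.0958 × 54.2 = 5.19.

54.2 ± 5.19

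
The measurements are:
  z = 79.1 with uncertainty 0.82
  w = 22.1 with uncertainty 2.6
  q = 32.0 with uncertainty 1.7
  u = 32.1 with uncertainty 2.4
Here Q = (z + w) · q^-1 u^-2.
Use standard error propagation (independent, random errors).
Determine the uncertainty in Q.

Let h = z + w = 101. δh = √(δz² + δw²) = √(0.672 + 6.76) = 2.73, so δh/h = 0.0269.
Q is then a monomial in h, q, u:
δQ/Q = √((δh/h)² + (-1·δq/q)² + (-2·δu/u)²) = √(0.000726 + 0.00282 + 0.0224) = 0.161
Q = 0.00307, so δQ = 0.161 × 0.00307 = 0.000494.

0.000494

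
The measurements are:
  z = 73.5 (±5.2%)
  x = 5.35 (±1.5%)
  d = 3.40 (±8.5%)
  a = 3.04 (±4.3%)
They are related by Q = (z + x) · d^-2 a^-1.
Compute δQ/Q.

Let u = z + x = 78.8. δu = √(δz² + δx²) = √(14.6 + 0.00644) = 3.82, so δu/u = 0.0485.
Q is then a monomial in u, d, a:
δQ/Q = √((δu/u)² + (-2·δd/d)² + (-1·δa/a)²) = √(0.00235 + 0.0289 + 0.00185) = 0.182

0.182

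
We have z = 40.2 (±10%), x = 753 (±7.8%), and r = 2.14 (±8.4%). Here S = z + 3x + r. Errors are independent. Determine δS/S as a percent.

Each term contributes (cᵢ δxᵢ)² to (δS)²:
  (δz)² = 16.2;  (3·δx)² = 31000;  (δr)² = 0.0323
δS = √(31100) = 176
S = 2300, so δS/S = 176/2300 = 0.0766.

7.66%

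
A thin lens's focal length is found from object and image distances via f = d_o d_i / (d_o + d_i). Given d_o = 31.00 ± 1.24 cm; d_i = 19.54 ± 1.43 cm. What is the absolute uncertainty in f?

∂f/∂d_o = (d_i/(d_o+d_i))² = 0.149;  ∂f/∂d_i = (d_o/(d_o+d_i))² = 0.376
δf = √((∂f/∂d_o · δd_o)² + (∂f/∂d_i · δd_i)²) = √(0.0344 + 0.289) = 0.569 cm

0.569 cm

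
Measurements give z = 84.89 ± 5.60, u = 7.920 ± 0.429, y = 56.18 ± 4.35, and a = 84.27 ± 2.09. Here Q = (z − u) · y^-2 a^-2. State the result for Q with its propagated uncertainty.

(3.434 ± 0.612) × 10^-6

Let w = z − u = 76.97. δw = √(δz² + δu²) = √(31.4 + 0.184) = 5.62, so δw/w = 0.0730.
Q is then a monomial in w, y, a:
δQ/Q = √((δw/w)² + (-2·δy/y)² + (-2·δa/a)²) = √(0.00532 + 0.0240 + 0.00246) = 0.178
Q = 3.434e-06, so δQ = 0.178 × 3.434e-06 = 6.12e-07.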